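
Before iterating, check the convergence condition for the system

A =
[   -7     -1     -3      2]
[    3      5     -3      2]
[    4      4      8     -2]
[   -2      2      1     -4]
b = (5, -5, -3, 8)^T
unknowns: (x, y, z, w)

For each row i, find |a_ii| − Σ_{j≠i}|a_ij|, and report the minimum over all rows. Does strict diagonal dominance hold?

-3

row 1: |-7| − (1+3+2) = 1
row 2: |5| − (3+3+2) = -3
row 3: |8| − (4+4+2) = -2
row 4: |-4| − (2+2+1) = -1
minimum over rows = -3 → not strictly diagonally dominant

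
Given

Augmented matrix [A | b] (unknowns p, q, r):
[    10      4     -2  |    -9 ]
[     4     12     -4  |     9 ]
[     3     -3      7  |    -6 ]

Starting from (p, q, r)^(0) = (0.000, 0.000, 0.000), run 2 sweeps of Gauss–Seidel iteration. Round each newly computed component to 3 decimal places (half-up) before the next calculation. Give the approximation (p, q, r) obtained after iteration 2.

Iteration 1:
  p = (-9 - (4)·0.000 - (-2)·0.000) / (10) = -0.900
  q = (9 - (4)·-0.900 - (-4)·0.000) / (12) = 1.050
  r = (-6 - (3)·-0.900 - (-3)·1.050) / (7) = -0.021
Iteration 2:
  p = (-9 - (4)·1.050 - (-2)·-0.021) / (10) = -1.324
  q = (9 - (4)·-1.324 - (-4)·-0.021) / (12) = 1.184
  r = (-6 - (3)·-1.324 - (-3)·1.184) / (7) = 0.218

(-1.324, 1.184, 0.218)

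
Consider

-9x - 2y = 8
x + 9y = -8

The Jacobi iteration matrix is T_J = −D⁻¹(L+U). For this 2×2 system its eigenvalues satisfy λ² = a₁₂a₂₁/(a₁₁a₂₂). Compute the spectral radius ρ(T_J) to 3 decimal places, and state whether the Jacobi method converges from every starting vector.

0.157

a₁₂a₂₁/(a₁₁a₂₂) = (-2)·(1) / ((-9)·(9)) = 0.024691
ρ = √|0.024691| = √0.024691 = 0.157
ρ < 1, so Jacobi converges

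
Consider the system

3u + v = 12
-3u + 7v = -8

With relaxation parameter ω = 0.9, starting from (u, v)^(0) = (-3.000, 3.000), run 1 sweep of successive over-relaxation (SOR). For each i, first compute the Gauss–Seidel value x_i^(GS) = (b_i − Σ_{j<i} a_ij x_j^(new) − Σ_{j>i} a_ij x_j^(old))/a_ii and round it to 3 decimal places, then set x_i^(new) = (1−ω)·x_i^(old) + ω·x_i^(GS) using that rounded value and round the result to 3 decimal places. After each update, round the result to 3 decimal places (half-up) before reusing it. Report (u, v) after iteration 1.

(2.400, 0.197)

Iteration 1:
  u: GS value = (12 - (1)·3.000) / (3) = 3.000;  u ← (1−ω)·-3.000 + ω·3.000 = 2.400
  v: GS value = (-8 - (-3)·2.400) / (7) = -0.114;  v ← (1−ω)·3.000 + ω·-0.114 = 0.197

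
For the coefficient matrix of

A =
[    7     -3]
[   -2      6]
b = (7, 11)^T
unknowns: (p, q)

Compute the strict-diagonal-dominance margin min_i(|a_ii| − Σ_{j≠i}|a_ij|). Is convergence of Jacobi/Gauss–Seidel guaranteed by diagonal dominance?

row 1: |7| − (3) = 4
row 2: |6| − (2) = 4
minimum over rows = 4 → strictly diagonally dominant (convergence guaranteed)

4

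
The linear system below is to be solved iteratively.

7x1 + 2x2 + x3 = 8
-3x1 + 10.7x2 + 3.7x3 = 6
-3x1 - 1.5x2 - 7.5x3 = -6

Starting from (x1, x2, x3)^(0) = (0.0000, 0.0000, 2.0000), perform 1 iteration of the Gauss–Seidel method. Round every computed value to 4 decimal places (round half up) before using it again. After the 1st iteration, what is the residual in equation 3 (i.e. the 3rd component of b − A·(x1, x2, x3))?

Iteration 1:
  x1 = (8 - (2)·0.0000 - (1)·2.0000) / (7) = 0.8571
  x2 = (6 - (-3)·0.8571 - (3.7)·2.0000) / (10.7) = 0.1095
  x3 = (-6 - (-3)·0.8571 - (-1.5)·0.1095) / (-7.5) = 0.4353
Residual b − A·x = (1.3460, 5.7890, 0.0003)

0.0003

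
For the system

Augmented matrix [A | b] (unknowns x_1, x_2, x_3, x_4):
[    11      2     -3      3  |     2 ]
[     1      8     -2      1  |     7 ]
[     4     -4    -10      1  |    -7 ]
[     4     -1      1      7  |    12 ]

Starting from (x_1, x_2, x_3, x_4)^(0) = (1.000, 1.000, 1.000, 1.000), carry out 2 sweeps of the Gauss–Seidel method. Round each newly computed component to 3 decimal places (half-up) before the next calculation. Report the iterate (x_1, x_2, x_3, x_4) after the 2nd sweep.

Iteration 1:
  x_1 = (2 - (2)·1.000 - (-3)·1.000 - (3)·1.000) / (11) = 0.000
  x_2 = (7 - (1)·0.000 - (-2)·1.000 - (1)·1.000) / (8) = 1.000
  x_3 = (-7 - (4)·0.000 - (-4)·1.000 - (1)·1.000) / (-10) = 0.400
  x_4 = (12 - (4)·0.000 - (-1)·1.000 - (1)·0.400) / (7) = 1.800
Iteration 2:
  x_1 = (2 - (2)·1.000 - (-3)·0.400 - (3)·1.800) / (11) = -0.382
  x_2 = (7 - (1)·-0.382 - (-2)·0.400 - (1)·1.800) / (8) = 0.798
  x_3 = (-7 - (4)·-0.382 - (-4)·0.798 - (1)·1.800) / (-10) = 0.408
  x_4 = (12 - (4)·-0.382 - (-1)·0.798 - (1)·0.408) / (7) = 1.988

(-0.382, 0.798, 0.408, 1.988)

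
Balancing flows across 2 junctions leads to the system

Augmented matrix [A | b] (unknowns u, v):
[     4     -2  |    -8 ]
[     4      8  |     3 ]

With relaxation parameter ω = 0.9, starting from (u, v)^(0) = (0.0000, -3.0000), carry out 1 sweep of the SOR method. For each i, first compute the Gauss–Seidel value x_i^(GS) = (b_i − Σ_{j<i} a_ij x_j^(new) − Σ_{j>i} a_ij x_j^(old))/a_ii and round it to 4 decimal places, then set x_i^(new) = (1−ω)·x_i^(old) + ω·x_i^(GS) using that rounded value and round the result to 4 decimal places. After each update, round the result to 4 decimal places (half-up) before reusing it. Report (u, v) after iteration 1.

Iteration 1:
  u: GS value = (-8 - (-2)·-3.0000) / (4) = -3.5000;  u ← (1−ω)·0.0000 + ω·-3.5000 = -3.1500
  v: GS value = (3 - (4)·-3.1500) / (8) = 1.9500;  v ← (1−ω)·-3.0000 + ω·1.9500 = 1.4550

(-3.1500, 1.4550)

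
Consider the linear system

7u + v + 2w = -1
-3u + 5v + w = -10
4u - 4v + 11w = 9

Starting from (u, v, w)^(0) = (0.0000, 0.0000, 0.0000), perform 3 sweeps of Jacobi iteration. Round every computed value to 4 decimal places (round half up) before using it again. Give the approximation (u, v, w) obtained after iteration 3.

(0.1377, -2.0831, 0.0333)

Iteration 1:
  u = (-1 - (1)·0.0000 - (2)·0.0000) / (7) = -0.1429
  v = (-10 - (-3)·0.0000 - (1)·0.0000) / (5) = -2.0000
  w = (9 - (4)·0.0000 - (-4)·0.0000) / (11) = 0.8182
Iteration 2:
  u = (-1 - (1)·-2.0000 - (2)·0.8182) / (7) = -0.0909
  v = (-10 - (-3)·-0.1429 - (1)·0.8182) / (5) = -2.2494
  w = (9 - (4)·-0.1429 - (-4)·-2.0000) / (11) = 0.1429
Iteration 3:
  u = (-1 - (1)·-2.2494 - (2)·0.1429) / (7) = 0.1377
  v = (-10 - (-3)·-0.0909 - (1)·0.1429) / (5) = -2.0831
  w = (9 - (4)·-0.0909 - (-4)·-2.2494) / (11) = 0.0333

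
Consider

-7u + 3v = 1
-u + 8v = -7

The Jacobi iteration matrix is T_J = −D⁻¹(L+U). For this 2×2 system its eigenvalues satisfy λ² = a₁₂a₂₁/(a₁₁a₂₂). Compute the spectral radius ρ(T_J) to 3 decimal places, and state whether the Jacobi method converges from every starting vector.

0.231

a₁₂a₂₁/(a₁₁a₂₂) = (3)·(-1) / ((-7)·(8)) = 0.053571
ρ = √|0.053571| = √0.053571 = 0.231
ρ < 1, so Jacobi converges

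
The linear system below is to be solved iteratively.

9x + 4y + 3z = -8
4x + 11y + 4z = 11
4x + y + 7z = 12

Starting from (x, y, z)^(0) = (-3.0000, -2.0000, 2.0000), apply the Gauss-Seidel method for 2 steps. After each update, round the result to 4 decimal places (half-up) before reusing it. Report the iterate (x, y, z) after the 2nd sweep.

Iteration 1:
  x = (-8 - (4)·-2.0000 - (3)·2.0000) / (9) = -0.6667
  y = (11 - (4)·-0.6667 - (4)·2.0000) / (11) = 0.5152
  z = (12 - (4)·-0.6667 - (1)·0.5152) / (7) = 2.0217
Iteration 2:
  x = (-8 - (4)·0.5152 - (3)·2.0217) / (9) = -1.7918
  y = (11 - (4)·-1.7918 - (4)·2.0217) / (11) = 0.9164
  z = (12 - (4)·-1.7918 - (1)·0.9164) / (7) = 2.6073

(-1.7918, 0.9164, 2.6073)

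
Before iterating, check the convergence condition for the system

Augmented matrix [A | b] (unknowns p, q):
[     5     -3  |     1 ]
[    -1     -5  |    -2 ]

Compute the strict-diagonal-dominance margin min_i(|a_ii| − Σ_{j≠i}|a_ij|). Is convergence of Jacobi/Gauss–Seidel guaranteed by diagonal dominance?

2

row 1: |5| − (3) = 2
row 2: |-5| − (1) = 4
minimum over rows = 2 → strictly diagonally dominant (convergence guaranteed)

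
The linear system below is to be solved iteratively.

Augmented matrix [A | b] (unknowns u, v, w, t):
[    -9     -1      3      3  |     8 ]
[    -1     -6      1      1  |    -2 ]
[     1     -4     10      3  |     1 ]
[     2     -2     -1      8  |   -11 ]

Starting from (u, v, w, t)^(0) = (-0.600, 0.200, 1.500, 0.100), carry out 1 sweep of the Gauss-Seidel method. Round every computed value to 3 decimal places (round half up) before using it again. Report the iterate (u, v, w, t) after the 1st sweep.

(-0.378, 0.663, 0.373, -1.068)

Iteration 1:
  u = (8 - (-1)·0.200 - (3)·1.500 - (3)·0.100) / (-9) = -0.378
  v = (-2 - (-1)·-0.378 - (1)·1.500 - (1)·0.100) / (-6) = 0.663
  w = (1 - (1)·-0.378 - (-4)·0.663 - (3)·0.100) / (10) = 0.373
  t = (-11 - (2)·-0.378 - (-2)·0.663 - (-1)·0.373) / (8) = -1.068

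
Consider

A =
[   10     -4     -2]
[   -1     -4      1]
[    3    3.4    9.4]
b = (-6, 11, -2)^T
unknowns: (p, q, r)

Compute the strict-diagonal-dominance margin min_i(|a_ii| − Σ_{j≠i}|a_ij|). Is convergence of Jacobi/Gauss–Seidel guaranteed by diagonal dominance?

row 1: |10| − (4+2) = 4
row 2: |-4| − (1+1) = 2
row 3: |9.4| − (3+3.4) = 3
minimum over rows = 2 → strictly diagonally dominant (convergence guaranteed)

2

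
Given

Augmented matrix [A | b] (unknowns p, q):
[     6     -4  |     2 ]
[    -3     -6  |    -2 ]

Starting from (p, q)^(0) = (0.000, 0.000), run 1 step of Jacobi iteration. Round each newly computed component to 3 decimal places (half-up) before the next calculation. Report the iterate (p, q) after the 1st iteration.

(0.333, 0.333)

Iteration 1:
  p = (2 - (-4)·0.000) / (6) = 0.333
  q = (-2 - (-3)·0.000) / (-6) = 0.333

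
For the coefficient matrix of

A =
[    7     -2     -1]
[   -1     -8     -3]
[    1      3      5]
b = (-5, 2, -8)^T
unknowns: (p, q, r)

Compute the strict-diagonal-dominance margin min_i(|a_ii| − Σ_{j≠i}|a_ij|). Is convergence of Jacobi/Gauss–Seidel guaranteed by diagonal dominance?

row 1: |7| − (2+1) = 4
row 2: |-8| − (1+3) = 4
row 3: |5| − (1+3) = 1
minimum over rows = 1 → strictly diagonally dominant (convergence guaranteed)

1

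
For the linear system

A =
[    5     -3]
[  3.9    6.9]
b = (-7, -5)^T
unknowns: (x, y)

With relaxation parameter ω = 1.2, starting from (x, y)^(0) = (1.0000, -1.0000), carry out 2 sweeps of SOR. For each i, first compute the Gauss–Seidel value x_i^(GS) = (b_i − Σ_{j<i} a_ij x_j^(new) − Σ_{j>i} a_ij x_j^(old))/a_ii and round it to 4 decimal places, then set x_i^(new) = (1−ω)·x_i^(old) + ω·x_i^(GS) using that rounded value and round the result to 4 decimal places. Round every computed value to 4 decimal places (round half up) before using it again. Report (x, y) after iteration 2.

Iteration 1:
  x: GS value = (-7 - (-3)·-1.0000) / (5) = -2.0000;  x ← (1−ω)·1.0000 + ω·-2.0000 = -2.6000
  y: GS value = (-5 - (3.9)·-2.6000) / (6.9) = 0.7449;  y ← (1−ω)·-1.0000 + ω·0.7449 = 1.0939
Iteration 2:
  x: GS value = (-7 - (-3)·1.0939) / (5) = -0.7437;  x ← (1−ω)·-2.6000 + ω·-0.7437 = -0.3724
  y: GS value = (-5 - (3.9)·-0.3724) / (6.9) = -0.5142;  y ← (1−ω)·1.0939 + ω·-0.5142 = -0.8358

(-0.3724, -0.8358)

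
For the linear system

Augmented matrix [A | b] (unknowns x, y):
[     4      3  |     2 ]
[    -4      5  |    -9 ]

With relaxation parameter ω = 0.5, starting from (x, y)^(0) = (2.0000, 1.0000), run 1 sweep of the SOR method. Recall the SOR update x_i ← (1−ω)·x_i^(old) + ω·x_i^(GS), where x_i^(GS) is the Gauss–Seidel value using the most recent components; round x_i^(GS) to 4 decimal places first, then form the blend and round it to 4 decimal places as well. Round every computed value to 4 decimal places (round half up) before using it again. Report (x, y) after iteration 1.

Iteration 1:
  x: GS value = (2 - (3)·1.0000) / (4) = -0.2500;  x ← (1−ω)·2.0000 + ω·-0.2500 = 0.8750
  y: GS value = (-9 - (-4)·0.8750) / (5) = -1.1000;  y ← (1−ω)·1.0000 + ω·-1.1000 = -0.0500

(0.8750, -0.0500)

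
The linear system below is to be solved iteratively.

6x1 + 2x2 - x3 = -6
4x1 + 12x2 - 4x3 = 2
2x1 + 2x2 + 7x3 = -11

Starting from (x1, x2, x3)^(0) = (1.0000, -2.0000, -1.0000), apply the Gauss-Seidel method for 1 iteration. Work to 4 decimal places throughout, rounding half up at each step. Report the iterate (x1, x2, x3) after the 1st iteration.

Iteration 1:
  x1 = (-6 - (2)·-2.0000 - (-1)·-1.0000) / (6) = -0.5000
  x2 = (2 - (4)·-0.5000 - (-4)·-1.0000) / (12) = 0.0000
  x3 = (-11 - (2)·-0.5000 - (2)·0.0000) / (7) = -1.4286

(-0.5000, 0.0000, -1.4286)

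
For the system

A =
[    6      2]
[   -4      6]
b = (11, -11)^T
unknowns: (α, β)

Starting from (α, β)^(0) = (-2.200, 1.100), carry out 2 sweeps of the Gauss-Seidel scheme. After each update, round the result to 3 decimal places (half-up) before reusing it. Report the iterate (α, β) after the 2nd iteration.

Iteration 1:
  α = (11 - (2)·1.100) / (6) = 1.467
  β = (-11 - (-4)·1.467) / (6) = -0.855
Iteration 2:
  α = (11 - (2)·-0.855) / (6) = 2.118
  β = (-11 - (-4)·2.118) / (6) = -0.421

(2.118, -0.421)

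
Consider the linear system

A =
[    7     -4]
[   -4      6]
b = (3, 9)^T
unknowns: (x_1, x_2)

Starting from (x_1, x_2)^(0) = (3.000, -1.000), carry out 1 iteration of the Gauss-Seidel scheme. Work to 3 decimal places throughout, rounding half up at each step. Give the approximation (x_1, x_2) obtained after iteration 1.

(-0.143, 1.405)

Iteration 1:
  x_1 = (3 - (-4)·-1.000) / (7) = -0.143
  x_2 = (9 - (-4)·-0.143) / (6) = 1.405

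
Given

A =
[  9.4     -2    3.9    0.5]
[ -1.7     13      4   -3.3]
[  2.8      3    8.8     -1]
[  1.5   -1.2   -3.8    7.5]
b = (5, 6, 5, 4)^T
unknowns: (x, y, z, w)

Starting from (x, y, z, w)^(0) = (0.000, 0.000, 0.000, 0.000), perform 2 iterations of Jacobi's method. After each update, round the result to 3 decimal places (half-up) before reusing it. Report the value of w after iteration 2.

Iteration 1:
  x = (5 - (-2)·0.000 - (3.9)·0.000 - (0.5)·0.000) / (9.4) = 0.532
  y = (6 - (-1.7)·0.000 - (4)·0.000 - (-3.3)·0.000) / (13) = 0.462
  z = (5 - (2.8)·0.000 - (3)·0.000 - (-1)·0.000) / (8.8) = 0.568
  w = (4 - (1.5)·0.000 - (-1.2)·0.000 - (-3.8)·0.000) / (7.5) = 0.533
Iteration 2:
  x = (5 - (-2)·0.462 - (3.9)·0.568 - (0.5)·0.533) / (9.4) = 0.366
  y = (6 - (-1.7)·0.532 - (4)·0.568 - (-3.3)·0.533) / (13) = 0.492
  z = (5 - (2.8)·0.532 - (3)·0.462 - (-1)·0.533) / (8.8) = 0.302
  w = (4 - (1.5)·0.532 - (-1.2)·0.462 - (-3.8)·0.568) / (7.5) = 0.789

0.789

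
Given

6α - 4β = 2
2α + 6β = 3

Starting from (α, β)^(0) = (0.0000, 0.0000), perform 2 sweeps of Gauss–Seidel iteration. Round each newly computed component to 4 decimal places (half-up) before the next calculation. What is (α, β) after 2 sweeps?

Iteration 1:
  α = (2 - (-4)·0.0000) / (6) = 0.3333
  β = (3 - (2)·0.3333) / (6) = 0.3889
Iteration 2:
  α = (2 - (-4)·0.3889) / (6) = 0.5926
  β = (3 - (2)·0.5926) / (6) = 0.3025

(0.5926, 0.3025)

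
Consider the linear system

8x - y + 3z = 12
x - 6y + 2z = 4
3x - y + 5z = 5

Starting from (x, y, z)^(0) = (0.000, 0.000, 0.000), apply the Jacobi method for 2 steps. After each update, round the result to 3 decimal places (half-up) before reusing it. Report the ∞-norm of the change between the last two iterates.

1.033

Iteration 1:
  x = (12 - (-1)·0.000 - (3)·0.000) / (8) = 1.500
  y = (4 - (1)·0.000 - (2)·0.000) / (-6) = -0.667
  z = (5 - (3)·0.000 - (-1)·0.000) / (5) = 1.000
Iteration 2:
  x = (12 - (-1)·-0.667 - (3)·1.000) / (8) = 1.042
  y = (4 - (1)·1.500 - (2)·1.000) / (-6) = -0.083
  z = (5 - (3)·1.500 - (-1)·-0.667) / (5) = -0.033
Change: (-0.458, 0.584, -1.033) → max |·| = 1.033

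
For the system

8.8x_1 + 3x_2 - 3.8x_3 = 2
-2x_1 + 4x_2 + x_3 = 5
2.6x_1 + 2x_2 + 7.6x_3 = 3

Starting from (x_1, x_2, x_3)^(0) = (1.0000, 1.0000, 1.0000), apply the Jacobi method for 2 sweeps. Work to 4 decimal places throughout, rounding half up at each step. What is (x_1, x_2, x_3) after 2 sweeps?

Iteration 1:
  x_1 = (2 - (3)·1.0000 - (-3.8)·1.0000) / (8.8) = 0.3182
  x_2 = (5 - (-2)·1.0000 - (1)·1.0000) / (4) = 1.5000
  x_3 = (3 - (2.6)·1.0000 - (2)·1.0000) / (7.6) = -0.2105
Iteration 2:
  x_1 = (2 - (3)·1.5000 - (-3.8)·-0.2105) / (8.8) = -0.3750
  x_2 = (5 - (-2)·0.3182 - (1)·-0.2105) / (4) = 1.4617
  x_3 = (3 - (2.6)·0.3182 - (2)·1.5000) / (7.6) = -0.1089

(-0.3750, 1.4617, -0.1089)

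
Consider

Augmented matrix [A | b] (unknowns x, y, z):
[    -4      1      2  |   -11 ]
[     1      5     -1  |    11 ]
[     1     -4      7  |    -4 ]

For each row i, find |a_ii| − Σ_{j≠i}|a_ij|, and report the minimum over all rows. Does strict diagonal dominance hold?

1

row 1: |-4| − (1+2) = 1
row 2: |5| − (1+1) = 3
row 3: |7| − (1+4) = 2
minimum over rows = 1 → strictly diagonally dominant (convergence guaranteed)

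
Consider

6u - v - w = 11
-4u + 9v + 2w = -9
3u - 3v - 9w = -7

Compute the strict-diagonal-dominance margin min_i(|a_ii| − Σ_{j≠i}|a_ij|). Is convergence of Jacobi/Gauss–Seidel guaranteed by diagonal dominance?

3

row 1: |6| − (1+1) = 4
row 2: |9| − (4+2) = 3
row 3: |-9| − (3+3) = 3
minimum over rows = 3 → strictly diagonally dominant (convergence guaranteed)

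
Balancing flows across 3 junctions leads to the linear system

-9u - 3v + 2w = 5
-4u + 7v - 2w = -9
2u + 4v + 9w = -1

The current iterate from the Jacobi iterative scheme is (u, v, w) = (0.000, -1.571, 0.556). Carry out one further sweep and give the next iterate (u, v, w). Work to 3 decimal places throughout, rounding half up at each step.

One sweep:
  u = (5 - (-3)·-1.571 - (2)·0.556) / (-9) = 0.092
  v = (-9 - (-4)·0.000 - (-2)·0.556) / (7) = -1.127
  w = (-1 - (2)·0.000 - (4)·-1.571) / (9) = 0.587

(0.092, -1.127, 0.587)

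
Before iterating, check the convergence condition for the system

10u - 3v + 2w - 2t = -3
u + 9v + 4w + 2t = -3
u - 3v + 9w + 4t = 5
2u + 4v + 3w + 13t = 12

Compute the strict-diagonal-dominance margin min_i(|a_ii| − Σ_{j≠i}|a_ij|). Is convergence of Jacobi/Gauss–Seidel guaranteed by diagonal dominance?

1

row 1: |10| − (3+2+2) = 3
row 2: |9| − (1+4+2) = 2
row 3: |9| − (1+3+4) = 1
row 4: |13| − (2+4+3) = 4
minimum over rows = 1 → strictly diagonally dominant (convergence guaranteed)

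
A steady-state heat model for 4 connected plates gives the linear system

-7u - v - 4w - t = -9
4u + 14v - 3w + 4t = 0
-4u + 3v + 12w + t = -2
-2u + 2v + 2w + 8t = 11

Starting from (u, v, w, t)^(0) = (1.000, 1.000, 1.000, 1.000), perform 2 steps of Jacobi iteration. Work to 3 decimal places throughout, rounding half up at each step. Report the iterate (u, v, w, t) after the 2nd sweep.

(1.271, -0.480, -0.028, 1.613)

Iteration 1:
  u = (-9 - (-1)·1.000 - (-4)·1.000 - (-1)·1.000) / (-7) = 0.429
  v = (0 - (4)·1.000 - (-3)·1.000 - (4)·1.000) / (14) = -0.357
  w = (-2 - (-4)·1.000 - (3)·1.000 - (1)·1.000) / (12) = -0.167
  t = (11 - (-2)·1.000 - (2)·1.000 - (2)·1.000) / (8) = 1.125
Iteration 2:
  u = (-9 - (-1)·-0.357 - (-4)·-0.167 - (-1)·1.125) / (-7) = 1.271
  v = (0 - (4)·0.429 - (-3)·-0.167 - (4)·1.125) / (14) = -0.480
  w = (-2 - (-4)·0.429 - (3)·-0.357 - (1)·1.125) / (12) = -0.028
  t = (11 - (-2)·0.429 - (2)·-0.357 - (2)·-0.167) / (8) = 1.613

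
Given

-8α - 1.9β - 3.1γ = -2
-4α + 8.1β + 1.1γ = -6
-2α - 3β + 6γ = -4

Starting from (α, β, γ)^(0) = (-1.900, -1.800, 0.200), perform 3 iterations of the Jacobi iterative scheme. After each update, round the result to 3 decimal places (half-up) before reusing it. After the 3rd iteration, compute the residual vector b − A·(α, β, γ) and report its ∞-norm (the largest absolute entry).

Iteration 1:
  α = (-2 - (-1.9)·-1.800 - (-3.1)·0.200) / (-8) = 0.600
  β = (-6 - (-4)·-1.900 - (1.1)·0.200) / (8.1) = -1.706
  γ = (-4 - (-2)·-1.900 - (-3)·-1.800) / (6) = -2.200
Iteration 2:
  α = (-2 - (-1.9)·-1.706 - (-3.1)·-2.200) / (-8) = 1.508
  β = (-6 - (-4)·0.600 - (1.1)·-2.200) / (8.1) = -0.146
  γ = (-4 - (-2)·0.600 - (-3)·-1.706) / (6) = -1.320
Iteration 3:
  α = (-2 - (-1.9)·-0.146 - (-3.1)·-1.320) / (-8) = 0.796
  β = (-6 - (-4)·1.508 - (1.1)·-1.320) / (8.1) = 0.183
  γ = (-4 - (-2)·1.508 - (-3)·-0.146) / (6) = -0.237
Residual b − A·x = (3.981, -4.038, -0.437); ∞-norm = 4.038

4.038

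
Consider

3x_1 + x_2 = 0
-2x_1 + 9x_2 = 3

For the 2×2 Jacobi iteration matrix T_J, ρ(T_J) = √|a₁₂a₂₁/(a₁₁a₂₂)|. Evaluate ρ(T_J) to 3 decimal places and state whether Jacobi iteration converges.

a₁₂a₂₁/(a₁₁a₂₂) = (1)·(-2) / ((3)·(9)) = -0.074074
ρ = √|-0.074074| = √0.074074 = 0.272
ρ < 1, so Jacobi converges

0.272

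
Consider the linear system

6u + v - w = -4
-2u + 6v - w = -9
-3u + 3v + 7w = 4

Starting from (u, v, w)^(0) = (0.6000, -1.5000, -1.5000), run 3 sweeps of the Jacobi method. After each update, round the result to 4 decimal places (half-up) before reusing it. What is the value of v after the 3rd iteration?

-1.3960

Iteration 1:
  u = (-4 - (1)·-1.5000 - (-1)·-1.5000) / (6) = -0.6667
  v = (-9 - (-2)·0.6000 - (-1)·-1.5000) / (6) = -1.5500
  w = (4 - (-3)·0.6000 - (3)·-1.5000) / (7) = 1.4714
Iteration 2:
  u = (-4 - (1)·-1.5500 - (-1)·1.4714) / (6) = -0.1631
  v = (-9 - (-2)·-0.6667 - (-1)·1.4714) / (6) = -1.4770
  w = (4 - (-3)·-0.6667 - (3)·-1.5500) / (7) = 0.9500
Iteration 3:
  u = (-4 - (1)·-1.4770 - (-1)·0.9500) / (6) = -0.2622
  v = (-9 - (-2)·-0.1631 - (-1)·0.9500) / (6) = -1.3960
  w = (4 - (-3)·-0.1631 - (3)·-1.4770) / (7) = 1.1345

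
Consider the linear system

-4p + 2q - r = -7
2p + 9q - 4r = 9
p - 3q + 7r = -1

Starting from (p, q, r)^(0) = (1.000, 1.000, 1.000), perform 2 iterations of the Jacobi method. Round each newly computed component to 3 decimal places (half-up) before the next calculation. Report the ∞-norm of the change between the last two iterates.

Iteration 1:
  p = (-7 - (2)·1.000 - (-1)·1.000) / (-4) = 2.000
  q = (9 - (2)·1.000 - (-4)·1.000) / (9) = 1.222
  r = (-1 - (1)·1.000 - (-3)·1.000) / (7) = 0.143
Iteration 2:
  p = (-7 - (2)·1.222 - (-1)·0.143) / (-4) = 2.325
  q = (9 - (2)·2.000 - (-4)·0.143) / (9) = 0.619
  r = (-1 - (1)·2.000 - (-3)·1.222) / (7) = 0.095
Change: (0.325, -0.603, -0.048) → max |·| = 0.603

0.603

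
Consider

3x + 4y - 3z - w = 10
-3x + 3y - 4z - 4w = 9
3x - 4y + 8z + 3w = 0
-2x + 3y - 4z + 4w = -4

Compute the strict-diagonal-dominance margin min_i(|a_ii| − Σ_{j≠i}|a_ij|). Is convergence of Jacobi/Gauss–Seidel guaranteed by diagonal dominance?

row 1: |3| − (4+3+1) = -5
row 2: |3| − (3+4+4) = -8
row 3: |8| − (3+4+3) = -2
row 4: |4| − (2+3+4) = -5
minimum over rows = -8 → not strictly diagonally dominant

-8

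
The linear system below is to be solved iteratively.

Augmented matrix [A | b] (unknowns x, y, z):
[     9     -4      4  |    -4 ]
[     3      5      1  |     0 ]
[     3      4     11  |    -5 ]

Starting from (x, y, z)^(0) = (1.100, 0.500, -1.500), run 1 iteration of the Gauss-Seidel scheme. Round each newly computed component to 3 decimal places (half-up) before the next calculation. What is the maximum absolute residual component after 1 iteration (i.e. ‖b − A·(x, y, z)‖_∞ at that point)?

5.508

Iteration 1:
  x = (-4 - (-4)·0.500 - (4)·-1.500) / (9) = 0.444
  y = (0 - (3)·0.444 - (1)·-1.500) / (5) = 0.034
  z = (-5 - (3)·0.444 - (4)·0.034) / (11) = -0.588
Residual b − A·x = (-5.508, -0.914, 0.000); ∞-norm = 5.508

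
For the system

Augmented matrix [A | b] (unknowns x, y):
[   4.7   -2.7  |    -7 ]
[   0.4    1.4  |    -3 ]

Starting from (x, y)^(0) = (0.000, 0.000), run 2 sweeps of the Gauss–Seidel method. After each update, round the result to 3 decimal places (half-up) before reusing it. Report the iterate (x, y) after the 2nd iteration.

Iteration 1:
  x = (-7 - (-2.7)·0.000) / (4.7) = -1.489
  y = (-3 - (0.4)·-1.489) / (1.4) = -1.717
Iteration 2:
  x = (-7 - (-2.7)·-1.717) / (4.7) = -2.476
  y = (-3 - (0.4)·-2.476) / (1.4) = -1.435

(-2.476, -1.435)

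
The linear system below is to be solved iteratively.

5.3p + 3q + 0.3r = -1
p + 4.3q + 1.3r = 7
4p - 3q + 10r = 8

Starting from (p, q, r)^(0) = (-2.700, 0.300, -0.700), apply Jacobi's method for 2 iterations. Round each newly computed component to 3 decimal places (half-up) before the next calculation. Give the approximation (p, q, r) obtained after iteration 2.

Iteration 1:
  p = (-1 - (3)·0.300 - (0.3)·-0.700) / (5.3) = -0.319
  q = (7 - (1)·-2.700 - (1.3)·-0.700) / (4.3) = 2.467
  r = (8 - (4)·-2.700 - (-3)·0.300) / (10) = 1.970
Iteration 2:
  p = (-1 - (3)·2.467 - (0.3)·1.970) / (5.3) = -1.697
  q = (7 - (1)·-0.319 - (1.3)·1.970) / (4.3) = 1.107
  r = (8 - (4)·-0.319 - (-3)·2.467) / (10) = 1.668

(-1.697, 1.107, 1.668)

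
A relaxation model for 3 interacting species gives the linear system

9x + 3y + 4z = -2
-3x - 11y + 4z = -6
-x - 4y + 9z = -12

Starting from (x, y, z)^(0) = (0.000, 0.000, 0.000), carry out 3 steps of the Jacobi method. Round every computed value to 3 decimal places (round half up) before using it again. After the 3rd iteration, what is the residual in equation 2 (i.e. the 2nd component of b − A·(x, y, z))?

0.703

Iteration 1:
  x = (-2 - (3)·0.000 - (4)·0.000) / (9) = -0.222
  y = (-6 - (-3)·0.000 - (4)·0.000) / (-11) = 0.545
  z = (-12 - (-1)·0.000 - (-4)·0.000) / (9) = -1.333
Iteration 2:
  x = (-2 - (3)·0.545 - (4)·-1.333) / (9) = 0.189
  y = (-6 - (-3)·-0.222 - (4)·-1.333) / (-11) = 0.121
  z = (-12 - (-1)·-0.222 - (-4)·0.545) / (9) = -1.116
Iteration 3:
  x = (-2 - (3)·0.121 - (4)·-1.116) / (9) = 0.233
  y = (-6 - (-3)·0.189 - (4)·-1.116) / (-11) = 0.088
  z = (-12 - (-1)·0.189 - (-4)·0.121) / (9) = -1.259
Residual b − A·x = (0.675, 0.703, -0.084)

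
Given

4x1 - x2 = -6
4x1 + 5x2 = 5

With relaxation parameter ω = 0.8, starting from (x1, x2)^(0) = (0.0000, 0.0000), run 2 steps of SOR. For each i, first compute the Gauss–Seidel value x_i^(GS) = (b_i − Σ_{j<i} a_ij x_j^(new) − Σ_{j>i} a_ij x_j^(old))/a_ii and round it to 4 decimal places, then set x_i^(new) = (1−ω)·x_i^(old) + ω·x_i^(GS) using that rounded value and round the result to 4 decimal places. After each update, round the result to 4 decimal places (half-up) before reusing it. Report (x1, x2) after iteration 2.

Iteration 1:
  x1: GS value = (-6 - (-1)·0.0000) / (4) = -1.5000;  x1 ← (1−ω)·0.0000 + ω·-1.5000 = -1.2000
  x2: GS value = (5 - (4)·-1.2000) / (5) = 1.9600;  x2 ← (1−ω)·0.0000 + ω·1.9600 = 1.5680
Iteration 2:
  x1: GS value = (-6 - (-1)·1.5680) / (4) = -1.1080;  x1 ← (1−ω)·-1.2000 + ω·-1.1080 = -1.1264
  x2: GS value = (5 - (4)·-1.1264) / (5) = 1.9011;  x2 ← (1−ω)·1.5680 + ω·1.9011 = 1.8345

(-1.1264, 1.8345)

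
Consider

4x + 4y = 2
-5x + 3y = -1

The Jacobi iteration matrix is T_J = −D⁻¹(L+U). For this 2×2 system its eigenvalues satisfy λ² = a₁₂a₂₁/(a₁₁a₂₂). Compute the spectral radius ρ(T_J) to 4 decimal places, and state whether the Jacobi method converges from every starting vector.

1.2910

a₁₂a₂₁/(a₁₁a₂₂) = (4)·(-5) / ((4)·(3)) = -1.666667
ρ = √|-1.666667| = √1.666667 = 1.2910
ρ > 1, so Jacobi diverges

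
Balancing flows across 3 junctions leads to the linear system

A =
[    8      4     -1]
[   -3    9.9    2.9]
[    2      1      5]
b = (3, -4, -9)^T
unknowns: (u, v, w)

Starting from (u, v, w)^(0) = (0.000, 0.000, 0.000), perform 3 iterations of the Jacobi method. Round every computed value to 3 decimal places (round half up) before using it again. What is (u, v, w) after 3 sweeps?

Iteration 1:
  u = (3 - (4)·0.000 - (-1)·0.000) / (8) = 0.375
  v = (-4 - (-3)·0.000 - (2.9)·0.000) / (9.9) = -0.404
  w = (-9 - (2)·0.000 - (1)·0.000) / (5) = -1.800
Iteration 2:
  u = (3 - (4)·-0.404 - (-1)·-1.800) / (8) = 0.352
  v = (-4 - (-3)·0.375 - (2.9)·-1.800) / (9.9) = 0.237
  w = (-9 - (2)·0.375 - (1)·-0.404) / (5) = -1.869
Iteration 3:
  u = (3 - (4)·0.237 - (-1)·-1.869) / (8) = 0.023
  v = (-4 - (-3)·0.352 - (2.9)·-1.869) / (9.9) = 0.250
  w = (-9 - (2)·0.352 - (1)·0.237) / (5) = -1.988

(0.023, 0.250, -1.988)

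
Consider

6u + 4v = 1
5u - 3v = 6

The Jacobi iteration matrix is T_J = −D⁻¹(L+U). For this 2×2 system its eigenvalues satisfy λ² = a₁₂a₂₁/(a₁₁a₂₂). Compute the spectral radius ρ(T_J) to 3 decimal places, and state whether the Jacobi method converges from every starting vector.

1.054

a₁₂a₂₁/(a₁₁a₂₂) = (4)·(5) / ((6)·(-3)) = -1.111111
ρ = √|-1.111111| = √1.111111 = 1.054
ρ > 1, so Jacobi diverges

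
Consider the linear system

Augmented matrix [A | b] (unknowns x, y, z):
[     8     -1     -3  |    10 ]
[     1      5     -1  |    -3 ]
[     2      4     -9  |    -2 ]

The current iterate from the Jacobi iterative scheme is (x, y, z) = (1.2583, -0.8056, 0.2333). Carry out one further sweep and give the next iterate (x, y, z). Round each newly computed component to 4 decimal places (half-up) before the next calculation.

One sweep:
  x = (10 - (-1)·-0.8056 - (-3)·0.2333) / (8) = 1.2368
  y = (-3 - (1)·1.2583 - (-1)·0.2333) / (5) = -0.8050
  z = (-2 - (2)·1.2583 - (4)·-0.8056) / (-9) = 0.1438

(1.2368, -0.8050, 0.1438)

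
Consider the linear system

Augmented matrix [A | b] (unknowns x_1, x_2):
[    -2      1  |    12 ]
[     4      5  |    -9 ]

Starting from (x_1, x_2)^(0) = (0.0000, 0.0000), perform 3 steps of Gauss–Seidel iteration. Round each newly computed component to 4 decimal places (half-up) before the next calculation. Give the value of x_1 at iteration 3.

-5.1000

Iteration 1:
  x_1 = (12 - (1)·0.0000) / (-2) = -6.0000
  x_2 = (-9 - (4)·-6.0000) / (5) = 3.0000
Iteration 2:
  x_1 = (12 - (1)·3.0000) / (-2) = -4.5000
  x_2 = (-9 - (4)·-4.5000) / (5) = 1.8000
Iteration 3:
  x_1 = (12 - (1)·1.8000) / (-2) = -5.1000
  x_2 = (-9 - (4)·-5.1000) / (5) = 2.2800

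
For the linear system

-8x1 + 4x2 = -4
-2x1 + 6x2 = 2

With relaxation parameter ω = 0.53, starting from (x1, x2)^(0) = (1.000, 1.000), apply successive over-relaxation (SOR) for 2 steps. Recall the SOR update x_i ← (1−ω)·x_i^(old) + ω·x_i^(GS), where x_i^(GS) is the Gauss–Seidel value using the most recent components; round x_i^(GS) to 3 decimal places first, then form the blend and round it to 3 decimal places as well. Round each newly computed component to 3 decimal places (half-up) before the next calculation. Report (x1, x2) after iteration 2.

Iteration 1:
  x1: GS value = (-4 - (4)·1.000) / (-8) = 1.000;  x1 ← (1−ω)·1.000 + ω·1.000 = 1.000
  x2: GS value = (2 - (-2)·1.000) / (6) = 0.667;  x2 ← (1−ω)·1.000 + ω·0.667 = 0.824
Iteration 2:
  x1: GS value = (-4 - (4)·0.824) / (-8) = 0.912;  x1 ← (1−ω)·1.000 + ω·0.912 = 0.953
  x2: GS value = (2 - (-2)·0.953) / (6) = 0.651;  x2 ← (1−ω)·0.824 + ω·0.651 = 0.732

(0.953, 0.732)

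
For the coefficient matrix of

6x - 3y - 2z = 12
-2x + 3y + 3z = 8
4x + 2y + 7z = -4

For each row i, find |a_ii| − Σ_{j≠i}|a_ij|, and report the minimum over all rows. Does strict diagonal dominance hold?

-2

row 1: |6| − (3+2) = 1
row 2: |3| − (2+3) = -2
row 3: |7| − (4+2) = 1
minimum over rows = -2 → not strictly diagonally dominant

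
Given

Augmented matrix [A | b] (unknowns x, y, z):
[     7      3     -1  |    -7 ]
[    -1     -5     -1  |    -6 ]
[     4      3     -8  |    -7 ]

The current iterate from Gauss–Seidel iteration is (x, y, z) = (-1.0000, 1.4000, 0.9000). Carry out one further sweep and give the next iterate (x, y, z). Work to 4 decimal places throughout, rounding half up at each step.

(-1.4714, 1.3143, 0.6322)

One sweep:
  x = (-7 - (3)·1.4000 - (-1)·0.9000) / (7) = -1.4714
  y = (-6 - (-1)·-1.4714 - (-1)·0.9000) / (-5) = 1.3143
  z = (-7 - (4)·-1.4714 - (3)·1.3143) / (-8) = 0.6322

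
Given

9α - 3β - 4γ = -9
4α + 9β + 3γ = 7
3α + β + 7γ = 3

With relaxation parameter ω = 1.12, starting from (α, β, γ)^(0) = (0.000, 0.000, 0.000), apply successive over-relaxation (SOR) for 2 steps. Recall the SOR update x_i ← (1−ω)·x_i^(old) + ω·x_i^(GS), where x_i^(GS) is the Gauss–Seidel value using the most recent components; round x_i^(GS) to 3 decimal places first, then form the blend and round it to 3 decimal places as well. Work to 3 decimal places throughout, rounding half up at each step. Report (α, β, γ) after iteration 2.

Iteration 1:
  α: GS value = (-9 - (-3)·0.000 - (-4)·0.000) / (9) = -1.000;  α ← (1−ω)·0.000 + ω·-1.000 = -1.120
  β: GS value = (7 - (4)·-1.120 - (3)·0.000) / (9) = 1.276;  β ← (1−ω)·0.000 + ω·1.276 = 1.429
  γ: GS value = (3 - (3)·-1.120 - (1)·1.429) / (7) = 0.704;  γ ← (1−ω)·0.000 + ω·0.704 = 0.788
Iteration 2:
  α: GS value = (-9 - (-3)·1.429 - (-4)·0.788) / (9) = -0.173;  α ← (1−ω)·-1.120 + ω·-0.173 = -0.059
  β: GS value = (7 - (4)·-0.059 - (3)·0.788) / (9) = 0.541;  β ← (1−ω)·1.429 + ω·0.541 = 0.434
  γ: GS value = (3 - (3)·-0.059 - (1)·0.434) / (7) = 0.392;  γ ← (1−ω)·0.788 + ω·0.392 = 0.344

(-0.059, 0.434, 0.344)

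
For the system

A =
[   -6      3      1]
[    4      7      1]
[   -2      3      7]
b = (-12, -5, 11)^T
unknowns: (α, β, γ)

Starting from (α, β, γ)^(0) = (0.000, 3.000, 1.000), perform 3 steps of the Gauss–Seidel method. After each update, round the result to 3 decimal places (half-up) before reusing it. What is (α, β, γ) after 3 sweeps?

Iteration 1:
  α = (-12 - (3)·3.000 - (1)·1.000) / (-6) = 3.667
  β = (-5 - (4)·3.667 - (1)·1.000) / (7) = -2.953
  γ = (11 - (-2)·3.667 - (3)·-2.953) / (7) = 3.885
Iteration 2:
  α = (-12 - (3)·-2.953 - (1)·3.885) / (-6) = 1.171
  β = (-5 - (4)·1.171 - (1)·3.885) / (7) = -1.938
  γ = (11 - (-2)·1.171 - (3)·-1.938) / (7) = 2.737
Iteration 3:
  α = (-12 - (3)·-1.938 - (1)·2.737) / (-6) = 1.487
  β = (-5 - (4)·1.487 - (1)·2.737) / (7) = -1.955
  γ = (11 - (-2)·1.487 - (3)·-1.955) / (7) = 2.834

(1.487, -1.955, 2.834)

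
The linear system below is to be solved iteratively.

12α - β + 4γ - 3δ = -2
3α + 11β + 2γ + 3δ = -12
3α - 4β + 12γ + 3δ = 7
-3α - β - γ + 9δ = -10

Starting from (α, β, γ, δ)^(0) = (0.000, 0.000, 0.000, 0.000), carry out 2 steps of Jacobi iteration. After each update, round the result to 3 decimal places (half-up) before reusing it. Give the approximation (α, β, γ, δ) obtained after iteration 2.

(-0.730, -0.848, 0.539, -1.223)

Iteration 1:
  α = (-2 - (-1)·0.000 - (4)·0.000 - (-3)·0.000) / (12) = -0.167
  β = (-12 - (3)·0.000 - (2)·0.000 - (3)·0.000) / (11) = -1.091
  γ = (7 - (3)·0.000 - (-4)·0.000 - (3)·0.000) / (12) = 0.583
  δ = (-10 - (-3)·0.000 - (-1)·0.000 - (-1)·0.000) / (9) = -1.111
Iteration 2:
  α = (-2 - (-1)·-1.091 - (4)·0.583 - (-3)·-1.111) / (12) = -0.730
  β = (-12 - (3)·-0.167 - (2)·0.583 - (3)·-1.111) / (11) = -0.848
  γ = (7 - (3)·-0.167 - (-4)·-1.091 - (3)·-1.111) / (12) = 0.539
  δ = (-10 - (-3)·-0.167 - (-1)·-1.091 - (-1)·0.583) / (9) = -1.223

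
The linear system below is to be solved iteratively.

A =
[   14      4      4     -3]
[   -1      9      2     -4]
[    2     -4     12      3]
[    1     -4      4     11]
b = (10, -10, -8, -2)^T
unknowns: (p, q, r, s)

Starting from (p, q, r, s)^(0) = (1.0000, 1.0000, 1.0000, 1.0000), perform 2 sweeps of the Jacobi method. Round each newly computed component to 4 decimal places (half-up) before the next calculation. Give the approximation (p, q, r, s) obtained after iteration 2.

(1.0924, -1.0260, -0.9173, -0.2244)

Iteration 1:
  p = (10 - (4)·1.0000 - (4)·1.0000 - (-3)·1.0000) / (14) = 0.3571
  q = (-10 - (-1)·1.0000 - (2)·1.0000 - (-4)·1.0000) / (9) = -0.7778
  r = (-8 - (2)·1.0000 - (-4)·1.0000 - (3)·1.0000) / (12) = -0.7500
  s = (-2 - (1)·1.0000 - (-4)·1.0000 - (4)·1.0000) / (11) = -0.2727
Iteration 2:
  p = (10 - (4)·-0.7778 - (4)·-0.7500 - (-3)·-0.2727) / (14) = 1.0924
  q = (-10 - (-1)·0.3571 - (2)·-0.7500 - (-4)·-0.2727) / (9) = -1.0260
  r = (-8 - (2)·0.3571 - (-4)·-0.7778 - (3)·-0.2727) / (12) = -0.9173
  s = (-2 - (1)·0.3571 - (-4)·-0.7778 - (4)·-0.7500) / (11) = -0.2244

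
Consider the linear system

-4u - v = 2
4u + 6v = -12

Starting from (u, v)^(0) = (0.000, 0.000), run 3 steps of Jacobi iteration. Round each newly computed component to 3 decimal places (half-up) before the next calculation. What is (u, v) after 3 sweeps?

(-0.083, -2.000)

Iteration 1:
  u = (2 - (-1)·0.000) / (-4) = -0.500
  v = (-12 - (4)·0.000) / (6) = -2.000
Iteration 2:
  u = (2 - (-1)·-2.000) / (-4) = 0.000
  v = (-12 - (4)·-0.500) / (6) = -1.667
Iteration 3:
  u = (2 - (-1)·-1.667) / (-4) = -0.083
  v = (-12 - (4)·0.000) / (6) = -2.000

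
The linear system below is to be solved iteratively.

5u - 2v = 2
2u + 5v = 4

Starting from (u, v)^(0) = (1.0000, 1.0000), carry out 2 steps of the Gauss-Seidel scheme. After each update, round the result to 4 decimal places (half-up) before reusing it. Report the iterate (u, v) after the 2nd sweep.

Iteration 1:
  u = (2 - (-2)·1.0000) / (5) = 0.8000
  v = (4 - (2)·0.8000) / (5) = 0.4800
Iteration 2:
  u = (2 - (-2)·0.4800) / (5) = 0.5920
  v = (4 - (2)·0.5920) / (5) = 0.5632

(0.5920, 0.5632)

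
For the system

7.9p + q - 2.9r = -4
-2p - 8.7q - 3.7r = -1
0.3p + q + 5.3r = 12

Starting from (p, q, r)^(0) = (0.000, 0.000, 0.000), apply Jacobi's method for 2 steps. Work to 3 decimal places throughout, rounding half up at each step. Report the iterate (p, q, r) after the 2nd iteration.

Iteration 1:
  p = (-4 - (1)·0.000 - (-2.9)·0.000) / (7.9) = -0.506
  q = (-1 - (-2)·0.000 - (-3.7)·0.000) / (-8.7) = 0.115
  r = (12 - (0.3)·0.000 - (1)·0.000) / (5.3) = 2.264
Iteration 2:
  p = (-4 - (1)·0.115 - (-2.9)·2.264) / (7.9) = 0.310
  q = (-1 - (-2)·-0.506 - (-3.7)·2.264) / (-8.7) = -0.732
  r = (12 - (0.3)·-0.506 - (1)·0.115) / (5.3) = 2.271

(0.310, -0.732, 2.271)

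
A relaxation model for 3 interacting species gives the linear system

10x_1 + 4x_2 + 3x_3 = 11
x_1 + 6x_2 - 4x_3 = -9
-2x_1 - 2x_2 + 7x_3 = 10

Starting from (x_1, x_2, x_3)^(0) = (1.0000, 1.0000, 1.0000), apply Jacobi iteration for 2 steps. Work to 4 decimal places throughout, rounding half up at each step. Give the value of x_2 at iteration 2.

Iteration 1:
  x_1 = (11 - (4)·1.0000 - (3)·1.0000) / (10) = 0.4000
  x_2 = (-9 - (1)·1.0000 - (-4)·1.0000) / (6) = -1.0000
  x_3 = (10 - (-2)·1.0000 - (-2)·1.0000) / (7) = 2.0000
Iteration 2:
  x_1 = (11 - (4)·-1.0000 - (3)·2.0000) / (10) = 0.9000
  x_2 = (-9 - (1)·0.4000 - (-4)·2.0000) / (6) = -0.2333
  x_3 = (10 - (-2)·0.4000 - (-2)·-1.0000) / (7) = 1.2571

-0.2333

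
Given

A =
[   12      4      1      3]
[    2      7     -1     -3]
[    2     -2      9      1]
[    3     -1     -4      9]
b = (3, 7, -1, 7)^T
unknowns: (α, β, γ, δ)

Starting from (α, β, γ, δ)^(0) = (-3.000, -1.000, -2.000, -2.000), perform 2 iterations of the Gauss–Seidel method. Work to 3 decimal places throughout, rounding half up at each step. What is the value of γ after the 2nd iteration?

Iteration 1:
  α = (3 - (4)·-1.000 - (1)·-2.000 - (3)·-2.000) / (12) = 1.250
  β = (7 - (2)·1.250 - (-1)·-2.000 - (-3)·-2.000) / (7) = -0.500
  γ = (-1 - (2)·1.250 - (-2)·-0.500 - (1)·-2.000) / (9) = -0.278
  δ = (7 - (3)·1.250 - (-1)·-0.500 - (-4)·-0.278) / (9) = 0.182
Iteration 2:
  α = (3 - (4)·-0.500 - (1)·-0.278 - (3)·0.182) / (12) = 0.394
  β = (7 - (2)·0.394 - (-1)·-0.278 - (-3)·0.182) / (7) = 0.926
  γ = (-1 - (2)·0.394 - (-2)·0.926 - (1)·0.182) / (9) = -0.013
  δ = (7 - (3)·0.394 - (-1)·0.926 - (-4)·-0.013) / (9) = 0.744

-0.013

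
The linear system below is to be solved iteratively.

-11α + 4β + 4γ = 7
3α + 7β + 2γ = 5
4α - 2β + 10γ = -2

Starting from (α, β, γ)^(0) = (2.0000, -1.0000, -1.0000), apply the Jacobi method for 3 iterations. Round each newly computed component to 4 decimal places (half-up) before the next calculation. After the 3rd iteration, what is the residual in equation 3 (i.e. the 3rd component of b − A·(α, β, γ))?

-5.6622

Iteration 1:
  α = (7 - (4)·-1.0000 - (4)·-1.0000) / (-11) = -1.3636
  β = (5 - (3)·2.0000 - (2)·-1.0000) / (7) = 0.1429
  γ = (-2 - (4)·2.0000 - (-2)·-1.0000) / (10) = -1.2000
Iteration 2:
  α = (7 - (4)·0.1429 - (4)·-1.2000) / (-11) = -1.0208
  β = (5 - (3)·-1.3636 - (2)·-1.2000) / (7) = 1.6415
  γ = (-2 - (4)·-1.3636 - (-2)·0.1429) / (10) = 0.3740
Iteration 3:
  α = (7 - (4)·1.6415 - (4)·0.3740) / (-11) = 0.0965
  β = (5 - (3)·-1.0208 - (2)·0.3740) / (7) = 1.0449
  γ = (-2 - (4)·-1.0208 - (-2)·1.6415) / (10) = 0.5366
Residual b − A·x = (1.7355, -3.6770, -5.6622)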